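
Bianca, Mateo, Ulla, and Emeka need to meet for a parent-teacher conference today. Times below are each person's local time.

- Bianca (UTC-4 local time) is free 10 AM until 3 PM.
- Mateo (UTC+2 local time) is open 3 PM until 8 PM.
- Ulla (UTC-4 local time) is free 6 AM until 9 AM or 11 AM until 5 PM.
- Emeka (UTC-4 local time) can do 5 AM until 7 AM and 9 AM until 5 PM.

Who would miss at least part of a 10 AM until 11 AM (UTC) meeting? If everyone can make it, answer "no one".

Bianca in UTC: 14:00-19:00 (add 4h to convert from UTC-4).
Mateo in UTC: 13:00-18:00 (subtract 2h to convert from UTC+2).
Ulla in UTC: 10:00-13:00, 15:00-21:00 (add 4h to convert from UTC-4).
Emeka in UTC: 09:00-11:00, 13:00-21:00 (add 4h to convert from UTC-4).
Bianca: not fully free for 10:00-11:00. Mateo: not fully free for 10:00-11:00. Ulla: free for 10:00-11:00. Emeka: free for 10:00-11:00.

Bianca, Mateo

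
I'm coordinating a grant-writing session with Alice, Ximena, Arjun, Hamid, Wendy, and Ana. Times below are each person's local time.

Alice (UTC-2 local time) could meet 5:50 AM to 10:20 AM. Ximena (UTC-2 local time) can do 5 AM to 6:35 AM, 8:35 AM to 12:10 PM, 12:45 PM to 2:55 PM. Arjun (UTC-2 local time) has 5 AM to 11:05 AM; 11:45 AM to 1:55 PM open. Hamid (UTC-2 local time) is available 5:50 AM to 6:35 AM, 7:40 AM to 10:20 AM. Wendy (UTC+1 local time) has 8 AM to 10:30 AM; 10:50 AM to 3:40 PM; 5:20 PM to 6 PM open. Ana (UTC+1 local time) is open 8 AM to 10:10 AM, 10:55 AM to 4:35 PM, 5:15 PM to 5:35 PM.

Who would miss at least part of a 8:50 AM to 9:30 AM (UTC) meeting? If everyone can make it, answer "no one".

Alice in UTC: 07:50-12:20 (add 2h to convert from UTC-2).
Ximena in UTC: 07:00-08:35, 10:35-14:10, 14:45-16:55 (add 2h to convert from UTC-2).
Arjun in UTC: 07:00-13:05, 13:45-15:55 (add 2h to convert from UTC-2).
Hamid in UTC: 07:50-08:35, 09:40-12:20 (add 2h to convert from UTC-2).
Wendy in UTC: 07:00-09:30, 09:50-14:40, 16:20-17:00 (subtract 1h to convert from UTC+1).
Ana in UTC: 07:00-09:10, 09:55-15:35, 16:15-16:35 (subtract 1h to convert from UTC+1).
Alice: free for 08:50-09:30. Ximena: not fully free for 08:50-09:30. Arjun: free for 08:50-09:30. Hamid: not fully free for 08:50-09:30. Wendy: free for 08:50-09:30. Ana: not fully free for 08:50-09:30.

Ana, Hamid, Ximena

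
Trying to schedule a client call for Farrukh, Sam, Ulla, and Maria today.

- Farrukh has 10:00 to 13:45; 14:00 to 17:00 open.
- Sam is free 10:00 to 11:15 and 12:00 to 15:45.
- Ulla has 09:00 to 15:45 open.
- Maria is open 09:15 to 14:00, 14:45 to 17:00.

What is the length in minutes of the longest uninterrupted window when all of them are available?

105

Farrukh ∩ Sam: 10:00-11:15, 12:00-13:45, 14:00-15:45.
Farrukh ∩ Sam ∩ Ulla: 10:00-11:15, 12:00-13:45, 14:00-15:45.
Farrukh ∩ Sam ∩ Ulla ∩ Maria: 10:00-11:15, 12:00-13:45, 14:45-15:45.
The longest is 12:00-13:45 at 105 minutes.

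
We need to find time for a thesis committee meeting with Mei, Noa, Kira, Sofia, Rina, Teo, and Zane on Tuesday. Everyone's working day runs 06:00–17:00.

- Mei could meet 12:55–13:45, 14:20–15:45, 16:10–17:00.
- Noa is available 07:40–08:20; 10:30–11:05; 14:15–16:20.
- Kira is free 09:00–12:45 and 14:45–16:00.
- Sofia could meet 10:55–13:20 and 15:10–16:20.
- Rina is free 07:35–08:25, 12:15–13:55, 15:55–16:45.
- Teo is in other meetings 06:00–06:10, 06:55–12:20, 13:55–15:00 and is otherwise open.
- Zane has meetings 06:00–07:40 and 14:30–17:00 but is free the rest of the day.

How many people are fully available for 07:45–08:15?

3

Mei free: 12:55-13:45, 14:20-15:45, 16:10-17:00.
Noa free: 07:40-08:20, 10:30-11:05, 14:15-16:20.
Kira free: 09:00-12:45, 14:45-16:00.
Sofia free: 10:55-13:20, 15:10-16:20.
Rina free: 07:35-08:25, 12:15-13:55, 15:55-16:45.
Teo free: 06:10-06:55, 12:20-13:55, 15:00-17:00 (invert busy blocks within the working day).
Zane free: 07:40-14:30 (invert busy blocks within the working day).
Noa, Rina, and Zane can make the full 07:45-08:15 slot — that's 3.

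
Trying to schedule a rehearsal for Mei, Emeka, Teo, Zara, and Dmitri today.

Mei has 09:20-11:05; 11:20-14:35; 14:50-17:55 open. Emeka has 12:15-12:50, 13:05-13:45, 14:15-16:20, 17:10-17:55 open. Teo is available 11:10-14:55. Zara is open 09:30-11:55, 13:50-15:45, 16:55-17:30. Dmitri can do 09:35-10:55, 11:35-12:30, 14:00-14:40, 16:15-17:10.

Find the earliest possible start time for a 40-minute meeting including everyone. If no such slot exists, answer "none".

Mei ∩ Emeka: 12:15-12:50, 13:05-13:45, 14:15-14:35, 14:50-16:20, 17:10-17:55.
Mei ∩ Emeka ∩ Teo: 12:15-12:50, 13:05-13:45, 14:15-14:35, 14:50-14:55.
Mei ∩ Emeka ∩ Teo ∩ Zara: 14:15-14:35, 14:50-14:55.
Mei ∩ Emeka ∩ Teo ∩ Zara ∩ Dmitri: 14:15-14:35.
No common window is at least 40 minutes long.

none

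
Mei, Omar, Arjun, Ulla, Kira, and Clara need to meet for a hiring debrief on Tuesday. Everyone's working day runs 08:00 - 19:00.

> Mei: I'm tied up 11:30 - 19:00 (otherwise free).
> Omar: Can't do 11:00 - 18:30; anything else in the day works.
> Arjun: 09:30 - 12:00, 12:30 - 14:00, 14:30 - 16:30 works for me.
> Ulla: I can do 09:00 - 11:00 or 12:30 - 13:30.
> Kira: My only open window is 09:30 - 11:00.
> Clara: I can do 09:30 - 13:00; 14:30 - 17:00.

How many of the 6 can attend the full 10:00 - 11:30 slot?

3

Mei free: 08:00-11:30 (invert busy blocks within the working day).
Omar free: 08:00-11:00, 18:30-19:00 (invert busy blocks within the working day).
Arjun free: 09:30-12:00, 12:30-14:00, 14:30-16:30.
Ulla free: 09:00-11:00, 12:30-13:30.
Kira free: 09:30-11:00.
Clara free: 09:30-13:00, 14:30-17:00.
Mei, Arjun, and Clara can make the full 10:00-11:30 slot — that's 3.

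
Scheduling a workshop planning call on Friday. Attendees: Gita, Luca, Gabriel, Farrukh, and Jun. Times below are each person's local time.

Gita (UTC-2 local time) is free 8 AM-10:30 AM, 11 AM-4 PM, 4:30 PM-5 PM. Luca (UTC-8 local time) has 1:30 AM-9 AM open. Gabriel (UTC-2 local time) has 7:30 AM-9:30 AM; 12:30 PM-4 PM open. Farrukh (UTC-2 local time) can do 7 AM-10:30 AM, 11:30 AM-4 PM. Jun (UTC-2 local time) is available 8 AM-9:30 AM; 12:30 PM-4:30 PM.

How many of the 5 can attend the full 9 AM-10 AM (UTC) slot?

Gita in UTC: 10:00-12:30, 13:00-18:00, 18:30-19:00 (add 2h to convert from UTC-2).
Luca in UTC: 09:30-17:00 (add 8h to convert from UTC-8).
Gabriel in UTC: 09:30-11:30, 14:30-18:00 (add 2h to convert from UTC-2).
Farrukh in UTC: 09:00-12:30, 13:30-18:00 (add 2h to convert from UTC-2).
Jun in UTC: 10:00-11:30, 14:30-18:30 (add 2h to convert from UTC-2).
Farrukh can make the full 09:00-10:00 slot — that's 1.

1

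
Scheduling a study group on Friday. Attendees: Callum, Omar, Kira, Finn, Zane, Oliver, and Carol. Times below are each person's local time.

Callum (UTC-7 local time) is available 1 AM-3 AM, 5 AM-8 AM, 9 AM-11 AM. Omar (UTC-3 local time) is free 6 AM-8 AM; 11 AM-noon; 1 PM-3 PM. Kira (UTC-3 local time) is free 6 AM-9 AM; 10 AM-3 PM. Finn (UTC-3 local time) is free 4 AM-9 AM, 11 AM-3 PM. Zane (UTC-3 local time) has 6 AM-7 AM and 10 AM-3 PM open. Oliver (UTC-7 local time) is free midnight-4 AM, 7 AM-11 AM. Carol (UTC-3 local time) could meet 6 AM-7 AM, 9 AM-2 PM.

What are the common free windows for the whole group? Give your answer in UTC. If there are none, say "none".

09:00-10:00, 14:00-15:00, 16:00-17:00

Callum in UTC: 08:00-10:00, 12:00-15:00, 16:00-18:00 (add 7h to convert from UTC-7).
Omar in UTC: 09:00-11:00, 14:00-15:00, 16:00-18:00 (add 3h to convert from UTC-3).
Kira in UTC: 09:00-12:00, 13:00-18:00 (add 3h to convert from UTC-3).
Finn in UTC: 07:00-12:00, 14:00-18:00 (add 3h to convert from UTC-3).
Zane in UTC: 09:00-10:00, 13:00-18:00 (add 3h to convert from UTC-3).
Oliver in UTC: 07:00-11:00, 14:00-18:00 (add 7h to convert from UTC-7).
Carol in UTC: 09:00-10:00, 12:00-17:00 (add 3h to convert from UTC-3).
Callum ∩ Omar: 09:00-10:00, 14:00-15:00, 16:00-18:00.
Callum ∩ Omar ∩ Kira: 09:00-10:00, 14:00-15:00, 16:00-18:00.
Callum ∩ Omar ∩ Kira ∩ Finn: 09:00-10:00, 14:00-15:00, 16:00-18:00.
Callum ∩ Omar ∩ Kira ∩ Finn ∩ Zane: 09:00-10:00, 14:00-15:00, 16:00-18:00.
Callum ∩ Omar ∩ Kira ∩ Finn ∩ Zane ∩ Oliver: 09:00-10:00, 14:00-15:00, 16:00-18:00.
Callum ∩ Omar ∩ Kira ∩ Finn ∩ Zane ∩ Oliver ∩ Carol: 09:00-10:00, 14:00-15:00, 16:00-17:00.
Those are the intersection windows.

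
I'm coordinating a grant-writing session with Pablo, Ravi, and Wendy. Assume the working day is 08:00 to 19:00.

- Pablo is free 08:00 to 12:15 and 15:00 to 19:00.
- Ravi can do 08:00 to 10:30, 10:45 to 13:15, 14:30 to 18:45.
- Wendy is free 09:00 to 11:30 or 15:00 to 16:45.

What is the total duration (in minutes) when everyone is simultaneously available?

Pablo ∩ Ravi: 08:00-10:30, 10:45-12:15, 15:00-18:45.
Pablo ∩ Ravi ∩ Wendy: 09:00-10:30, 10:45-11:30, 15:00-16:45.
Summing the common windows: 90 + 45 + 105 = 240 minutes.

240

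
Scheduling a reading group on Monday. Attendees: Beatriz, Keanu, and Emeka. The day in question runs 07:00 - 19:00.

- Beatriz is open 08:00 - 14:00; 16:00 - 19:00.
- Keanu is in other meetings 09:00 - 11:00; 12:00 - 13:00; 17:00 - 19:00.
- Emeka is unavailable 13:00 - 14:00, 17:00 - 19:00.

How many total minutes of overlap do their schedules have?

Beatriz free: 08:00-14:00, 16:00-19:00.
Keanu free: 07:00-09:00, 11:00-12:00, 13:00-17:00 (invert busy blocks within the working day).
Emeka free: 07:00-13:00, 14:00-17:00 (invert busy blocks within the working day).
Beatriz ∩ Keanu: 08:00-09:00, 11:00-12:00, 13:00-14:00, 16:00-17:00.
Beatriz ∩ Keanu ∩ Emeka: 08:00-09:00, 11:00-12:00, 16:00-17:00.
Summing the common windows: 60 + 60 + 60 = 180 minutes.

180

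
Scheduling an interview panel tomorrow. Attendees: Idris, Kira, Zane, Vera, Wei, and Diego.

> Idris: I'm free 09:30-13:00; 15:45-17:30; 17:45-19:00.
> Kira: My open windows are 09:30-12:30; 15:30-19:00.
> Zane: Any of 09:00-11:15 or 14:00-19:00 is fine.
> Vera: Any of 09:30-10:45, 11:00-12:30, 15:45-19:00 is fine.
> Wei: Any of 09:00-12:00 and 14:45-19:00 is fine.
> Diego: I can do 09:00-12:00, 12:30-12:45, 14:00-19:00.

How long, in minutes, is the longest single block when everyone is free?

105

Idris ∩ Kira: 09:30-12:30, 15:45-17:30, 17:45-19:00.
Idris ∩ Kira ∩ Zane: 09:30-11:15, 15:45-17:30, 17:45-19:00.
Idris ∩ Kira ∩ Zane ∩ Vera: 09:30-10:45, 11:00-11:15, 15:45-17:30, 17:45-19:00.
Idris ∩ Kira ∩ Zane ∩ Vera ∩ Wei: 09:30-10:45, 11:00-11:15, 15:45-17:30, 17:45-19:00.
Idris ∩ Kira ∩ Zane ∩ Vera ∩ Wei ∩ Diego: 09:30-10:45, 11:00-11:15, 15:45-17:30, 17:45-19:00.
The longest is 15:45-17:30 at 105 minutes.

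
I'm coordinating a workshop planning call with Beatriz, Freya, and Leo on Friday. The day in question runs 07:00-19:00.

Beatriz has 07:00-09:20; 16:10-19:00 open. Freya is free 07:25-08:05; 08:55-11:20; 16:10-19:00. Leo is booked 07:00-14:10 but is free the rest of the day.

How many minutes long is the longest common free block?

Beatriz free: 07:00-09:20, 16:10-19:00.
Freya free: 07:25-08:05, 08:55-11:20, 16:10-19:00.
Leo free: 14:10-19:00 (invert busy blocks within the working day).
Beatriz ∩ Freya: 07:25-08:05, 08:55-09:20, 16:10-19:00.
Beatriz ∩ Freya ∩ Leo: 16:10-19:00.
Those are the intersection windows.
The longest is 16:10-19:00 at 170 minutes.

170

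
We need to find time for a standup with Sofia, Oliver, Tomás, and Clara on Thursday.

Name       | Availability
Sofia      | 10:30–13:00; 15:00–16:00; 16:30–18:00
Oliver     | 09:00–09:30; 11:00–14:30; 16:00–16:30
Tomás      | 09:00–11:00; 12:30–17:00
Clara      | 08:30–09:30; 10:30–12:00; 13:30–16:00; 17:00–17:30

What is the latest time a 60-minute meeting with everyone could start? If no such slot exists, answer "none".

Sofia ∩ Oliver: 11:00-13:00.
Sofia ∩ Oliver ∩ Tomás: 12:30-13:00.
Sofia ∩ Oliver ∩ Tomás ∩ Clara: ∅.
There is no time when everyone is free.
No common window is at least 60 minutes long.

none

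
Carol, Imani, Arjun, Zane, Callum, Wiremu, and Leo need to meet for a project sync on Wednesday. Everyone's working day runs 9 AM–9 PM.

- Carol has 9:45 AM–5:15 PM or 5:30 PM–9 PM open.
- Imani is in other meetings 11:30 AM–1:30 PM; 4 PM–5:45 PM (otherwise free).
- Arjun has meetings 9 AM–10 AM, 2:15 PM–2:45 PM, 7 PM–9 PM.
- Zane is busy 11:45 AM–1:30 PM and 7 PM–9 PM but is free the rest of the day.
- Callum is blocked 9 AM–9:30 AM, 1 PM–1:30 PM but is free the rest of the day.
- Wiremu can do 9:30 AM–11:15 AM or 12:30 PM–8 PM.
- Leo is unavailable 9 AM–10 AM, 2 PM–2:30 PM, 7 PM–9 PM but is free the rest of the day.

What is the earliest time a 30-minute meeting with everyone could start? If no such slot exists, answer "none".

10:00

Carol free: 09:45-17:15, 17:30-21:00.
Imani free: 09:00-11:30, 13:30-16:00, 17:45-21:00 (invert busy blocks within the working day).
Arjun free: 10:00-14:15, 14:45-19:00 (invert busy blocks within the working day).
Zane free: 09:00-11:45, 13:30-19:00 (invert busy blocks within the working day).
Callum free: 09:30-13:00, 13:30-21:00 (invert busy blocks within the working day).
Wiremu free: 09:30-11:15, 12:30-20:00.
Leo free: 10:00-14:00, 14:30-19:00 (invert busy blocks within the working day).
Carol ∩ Imani: 09:45-11:30, 13:30-16:00, 17:45-21:00.
Carol ∩ Imani ∩ Arjun: 10:00-11:30, 13:30-14:15, 14:45-16:00, 17:45-19:00.
Carol ∩ Imani ∩ Arjun ∩ Zane: 10:00-11:30, 13:30-14:15, 14:45-16:00, 17:45-19:00.
Carol ∩ Imani ∩ Arjun ∩ Zane ∩ Callum: 10:00-11:30, 13:30-14:15, 14:45-16:00, 17:45-19:00.
Carol ∩ Imani ∩ Arjun ∩ Zane ∩ Callum ∩ Wiremu: 10:00-11:15, 13:30-14:15, 14:45-16:00, 17:45-19:00.
Carol ∩ Imani ∩ Arjun ∩ Zane ∩ Callum ∩ Wiremu ∩ Leo: 10:00-11:15, 13:30-14:00, 14:45-16:00, 17:45-19:00.
The first common window of at least 30 minutes is 10:00-11:15, so the earliest start is 10:00.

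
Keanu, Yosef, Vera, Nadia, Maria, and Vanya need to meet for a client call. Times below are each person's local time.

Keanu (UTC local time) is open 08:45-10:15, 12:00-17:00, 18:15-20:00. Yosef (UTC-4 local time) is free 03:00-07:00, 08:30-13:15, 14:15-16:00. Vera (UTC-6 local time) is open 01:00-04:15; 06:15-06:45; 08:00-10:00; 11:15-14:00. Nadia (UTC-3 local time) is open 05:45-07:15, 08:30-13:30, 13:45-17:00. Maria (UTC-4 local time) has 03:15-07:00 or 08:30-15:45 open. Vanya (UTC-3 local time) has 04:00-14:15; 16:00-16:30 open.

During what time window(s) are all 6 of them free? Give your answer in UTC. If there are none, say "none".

Keanu in UTC: 08:45-10:15, 12:00-17:00, 18:15-20:00.
Yosef in UTC: 07:00-11:00, 12:30-17:15, 18:15-20:00 (add 4h to convert from UTC-4).
Vera in UTC: 07:00-10:15, 12:15-12:45, 14:00-16:00, 17:15-20:00 (add 6h to convert from UTC-6).
Nadia in UTC: 08:45-10:15, 11:30-16:30, 16:45-20:00 (add 3h to convert from UTC-3).
Maria in UTC: 07:15-11:00, 12:30-19:45 (add 4h to convert from UTC-4).
Vanya in UTC: 07:00-17:15, 19:00-19:30 (add 3h to convert from UTC-3).
Keanu ∩ Yosef: 08:45-10:15, 12:30-17:00, 18:15-20:00.
Keanu ∩ Yosef ∩ Vera: 08:45-10:15, 12:30-12:45, 14:00-16:00, 18:15-20:00.
Keanu ∩ Yosef ∩ Vera ∩ Nadia: 08:45-10:15, 12:30-12:45, 14:00-16:00, 18:15-20:00.
Keanu ∩ Yosef ∩ Vera ∩ Nadia ∩ Maria: 08:45-10:15, 12:30-12:45, 14:00-16:00, 18:15-19:45.
Keanu ∩ Yosef ∩ Vera ∩ Nadia ∩ Maria ∩ Vanya: 08:45-10:15, 12:30-12:45, 14:00-16:00, 19:00-19:30.

08:45-10:15, 12:30-12:45, 14:00-16:00, 19:00-19:30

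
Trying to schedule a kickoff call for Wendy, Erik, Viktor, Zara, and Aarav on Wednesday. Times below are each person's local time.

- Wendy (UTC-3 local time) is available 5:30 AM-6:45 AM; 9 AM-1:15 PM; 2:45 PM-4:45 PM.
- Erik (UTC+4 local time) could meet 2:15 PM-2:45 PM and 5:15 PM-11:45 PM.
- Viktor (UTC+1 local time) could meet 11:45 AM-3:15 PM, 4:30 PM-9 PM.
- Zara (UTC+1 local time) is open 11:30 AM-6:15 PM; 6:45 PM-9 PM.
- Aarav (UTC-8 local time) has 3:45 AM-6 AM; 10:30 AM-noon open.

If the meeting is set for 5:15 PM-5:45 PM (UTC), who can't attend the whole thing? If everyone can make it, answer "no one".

Wendy in UTC: 08:30-09:45, 12:00-16:15, 17:45-19:45 (add 3h to convert from UTC-3).
Erik in UTC: 10:15-10:45, 13:15-19:45 (subtract 4h to convert from UTC+4).
Viktor in UTC: 10:45-14:15, 15:30-20:00 (subtract 1h to convert from UTC+1).
Zara in UTC: 10:30-17:15, 17:45-20:00 (subtract 1h to convert from UTC+1).
Aarav in UTC: 11:45-14:00, 18:30-20:00 (add 8h to convert from UTC-8).
Wendy: not fully free for 17:15-17:45. Erik: free for 17:15-17:45. Viktor: free for 17:15-17:45. Zara: not fully free for 17:15-17:45. Aarav: not fully free for 17:15-17:45.

Aarav, Wendy, Zara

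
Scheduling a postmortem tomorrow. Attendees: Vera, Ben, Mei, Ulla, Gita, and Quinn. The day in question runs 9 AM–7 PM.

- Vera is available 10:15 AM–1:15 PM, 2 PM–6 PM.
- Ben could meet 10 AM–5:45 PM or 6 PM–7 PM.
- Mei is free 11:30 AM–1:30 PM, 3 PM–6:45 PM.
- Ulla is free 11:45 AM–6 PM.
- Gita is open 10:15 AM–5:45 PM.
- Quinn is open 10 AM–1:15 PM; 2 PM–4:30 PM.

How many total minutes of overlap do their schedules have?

180

Vera ∩ Ben: 10:15-13:15, 14:00-17:45.
Vera ∩ Ben ∩ Mei: 11:30-13:15, 15:00-17:45.
Vera ∩ Ben ∩ Mei ∩ Ulla: 11:45-13:15, 15:00-17:45.
Vera ∩ Ben ∩ Mei ∩ Ulla ∩ Gita: 11:45-13:15, 15:00-17:45.
Vera ∩ Ben ∩ Mei ∩ Ulla ∩ Gita ∩ Quinn: 11:45-13:15, 15:00-16:30.
Summing the common windows: 90 + 90 = 180 minutes.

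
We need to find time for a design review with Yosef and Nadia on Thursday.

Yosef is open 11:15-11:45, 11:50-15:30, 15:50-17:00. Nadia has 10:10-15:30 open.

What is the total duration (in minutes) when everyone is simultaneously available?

Yosef ∩ Nadia: 11:15-11:45, 11:50-15:30.
Summing the common windows: 30 + 220 = 250 minutes.

250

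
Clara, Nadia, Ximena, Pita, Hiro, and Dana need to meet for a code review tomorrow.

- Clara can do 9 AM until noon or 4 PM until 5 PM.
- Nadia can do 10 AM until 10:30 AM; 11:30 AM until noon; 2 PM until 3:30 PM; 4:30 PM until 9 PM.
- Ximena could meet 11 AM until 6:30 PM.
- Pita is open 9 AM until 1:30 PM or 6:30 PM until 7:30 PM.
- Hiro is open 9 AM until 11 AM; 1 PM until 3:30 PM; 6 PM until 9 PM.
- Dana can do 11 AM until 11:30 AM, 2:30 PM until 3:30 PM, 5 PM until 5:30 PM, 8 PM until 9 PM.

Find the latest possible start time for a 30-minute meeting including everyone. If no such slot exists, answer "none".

Clara ∩ Nadia: 10:00-10:30, 11:30-12:00, 16:30-17:00.
Clara ∩ Nadia ∩ Ximena: 11:30-12:00, 16:30-17:00.
Clara ∩ Nadia ∩ Ximena ∩ Pita: 11:30-12:00.
Clara ∩ Nadia ∩ Ximena ∩ Pita ∩ Hiro: ∅.
Clara ∩ Nadia ∩ Ximena ∩ Pita ∩ Hiro ∩ Dana: ∅.
There is no time when everyone is free.
No common window is at least 30 minutes long.

none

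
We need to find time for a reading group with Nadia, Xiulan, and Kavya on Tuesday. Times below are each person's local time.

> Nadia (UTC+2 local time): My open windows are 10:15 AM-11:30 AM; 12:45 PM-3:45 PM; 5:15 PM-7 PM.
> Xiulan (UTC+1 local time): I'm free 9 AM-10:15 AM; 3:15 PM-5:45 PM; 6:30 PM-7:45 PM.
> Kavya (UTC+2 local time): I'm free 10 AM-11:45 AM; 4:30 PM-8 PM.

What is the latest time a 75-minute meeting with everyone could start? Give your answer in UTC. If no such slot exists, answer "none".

15:30

Nadia in UTC: 08:15-09:30, 10:45-13:45, 15:15-17:00 (subtract 2h to convert from UTC+2).
Xiulan in UTC: 08:00-09:15, 14:15-16:45, 17:30-18:45 (subtract 1h to convert from UTC+1).
Kavya in UTC: 08:00-09:45, 14:30-18:00 (subtract 2h to convert from UTC+2).
Nadia ∩ Xiulan: 08:15-09:15, 15:15-16:45.
Nadia ∩ Xiulan ∩ Kavya: 08:15-09:15, 15:15-16:45.
The last common window of at least 75 minutes is 15:15-16:45; a 75-minute meeting can start as late as 15:30 and still end by 16:45.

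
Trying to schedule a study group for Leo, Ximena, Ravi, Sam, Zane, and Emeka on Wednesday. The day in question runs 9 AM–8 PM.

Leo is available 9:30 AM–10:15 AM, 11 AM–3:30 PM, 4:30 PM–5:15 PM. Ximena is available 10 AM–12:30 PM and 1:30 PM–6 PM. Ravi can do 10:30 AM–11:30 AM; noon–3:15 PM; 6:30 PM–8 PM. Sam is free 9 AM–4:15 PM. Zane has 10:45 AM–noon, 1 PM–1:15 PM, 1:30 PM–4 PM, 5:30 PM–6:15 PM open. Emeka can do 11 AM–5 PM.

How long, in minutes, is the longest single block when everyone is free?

Leo ∩ Ximena: 10:00-10:15, 11:00-12:30, 13:30-15:30, 16:30-17:15.
Leo ∩ Ximena ∩ Ravi: 11:00-11:30, 12:00-12:30, 13:30-15:15.
Leo ∩ Ximena ∩ Ravi ∩ Sam: 11:00-11:30, 12:00-12:30, 13:30-15:15.
Leo ∩ Ximena ∩ Ravi ∩ Sam ∩ Zane: 11:00-11:30, 13:30-15:15.
Leo ∩ Ximena ∩ Ravi ∩ Sam ∩ Zane ∩ Emeka: 11:00-11:30, 13:30-15:15.
Those are the intersection windows.
The longest is 13:30-15:15 at 105 minutes.

105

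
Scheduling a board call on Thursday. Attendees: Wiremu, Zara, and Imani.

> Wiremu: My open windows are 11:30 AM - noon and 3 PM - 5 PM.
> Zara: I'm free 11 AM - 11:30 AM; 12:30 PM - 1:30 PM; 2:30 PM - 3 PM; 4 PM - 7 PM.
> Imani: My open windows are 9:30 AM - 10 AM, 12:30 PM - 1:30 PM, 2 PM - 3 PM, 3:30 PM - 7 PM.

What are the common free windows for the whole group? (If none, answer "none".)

16:00-17:00

Wiremu ∩ Zara: 16:00-17:00.
Wiremu ∩ Zara ∩ Imani: 16:00-17:00.
So the common availability across everyone is 16:00-17:00.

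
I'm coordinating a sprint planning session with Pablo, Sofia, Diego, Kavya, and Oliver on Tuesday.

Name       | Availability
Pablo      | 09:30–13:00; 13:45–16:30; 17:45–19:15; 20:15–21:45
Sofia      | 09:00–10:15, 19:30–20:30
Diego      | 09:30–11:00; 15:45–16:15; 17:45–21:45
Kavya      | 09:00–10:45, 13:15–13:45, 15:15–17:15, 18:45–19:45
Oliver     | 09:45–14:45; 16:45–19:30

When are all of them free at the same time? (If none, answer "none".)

Pablo ∩ Sofia: 09:30-10:15, 20:15-20:30.
Pablo ∩ Sofia ∩ Diego: 09:30-10:15, 20:15-20:30.
Pablo ∩ Sofia ∩ Diego ∩ Kavya: 09:30-10:15.
Pablo ∩ Sofia ∩ Diego ∩ Kavya ∩ Oliver: 09:45-10:15.

09:45-10:15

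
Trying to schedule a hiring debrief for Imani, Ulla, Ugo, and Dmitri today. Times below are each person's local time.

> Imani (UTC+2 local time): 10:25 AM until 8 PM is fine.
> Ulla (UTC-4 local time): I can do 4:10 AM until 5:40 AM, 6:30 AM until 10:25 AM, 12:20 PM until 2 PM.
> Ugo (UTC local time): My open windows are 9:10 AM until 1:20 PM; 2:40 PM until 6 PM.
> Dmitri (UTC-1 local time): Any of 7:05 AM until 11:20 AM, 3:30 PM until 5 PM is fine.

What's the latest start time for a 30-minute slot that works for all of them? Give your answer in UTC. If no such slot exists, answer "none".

Imani in UTC: 08:25-18:00 (subtract 2h to convert from UTC+2).
Ulla in UTC: 08:10-09:40, 10:30-14:25, 16:20-18:00 (add 4h to convert from UTC-4).
Ugo in UTC: 09:10-13:20, 14:40-18:00.
Dmitri in UTC: 08:05-12:20, 16:30-18:00 (add 1h to convert from UTC-1).
Imani ∩ Ulla: 08:25-09:40, 10:30-14:25, 16:20-18:00.
Imani ∩ Ulla ∩ Ugo: 09:10-09:40, 10:30-13:20, 16:20-18:00.
Imani ∩ Ulla ∩ Ugo ∩ Dmitri: 09:10-09:40, 10:30-12:20, 16:30-18:00.
The last common window of at least 30 minutes is 16:30-18:00; a 30-minute meeting can start as late as 17:30 and still end by 18:00.

17:30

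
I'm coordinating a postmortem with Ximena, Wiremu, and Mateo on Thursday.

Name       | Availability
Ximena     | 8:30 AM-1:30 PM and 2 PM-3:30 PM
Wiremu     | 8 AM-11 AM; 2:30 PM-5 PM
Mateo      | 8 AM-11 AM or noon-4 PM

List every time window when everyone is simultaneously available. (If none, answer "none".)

Ximena ∩ Wiremu: 08:30-11:00, 14:30-15:30.
Ximena ∩ Wiremu ∩ Mateo: 08:30-11:00, 14:30-15:30.

08:30-11:00, 14:30-15:30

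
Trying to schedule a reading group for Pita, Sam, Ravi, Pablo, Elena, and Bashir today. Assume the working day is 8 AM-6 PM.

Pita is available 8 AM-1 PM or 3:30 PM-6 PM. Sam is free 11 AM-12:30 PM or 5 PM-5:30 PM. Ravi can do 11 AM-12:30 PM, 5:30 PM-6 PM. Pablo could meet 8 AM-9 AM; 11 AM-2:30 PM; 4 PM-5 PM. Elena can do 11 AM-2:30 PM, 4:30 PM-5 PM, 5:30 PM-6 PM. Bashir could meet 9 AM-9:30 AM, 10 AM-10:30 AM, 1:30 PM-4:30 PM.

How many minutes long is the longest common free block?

0

Pita ∩ Sam: 11:00-12:30, 17:00-17:30.
Pita ∩ Sam ∩ Ravi: 11:00-12:30.
Pita ∩ Sam ∩ Ravi ∩ Pablo: 11:00-12:30.
Pita ∩ Sam ∩ Ravi ∩ Pablo ∩ Elena: 11:00-12:30.
Pita ∩ Sam ∩ Ravi ∩ Pablo ∩ Elena ∩ Bashir: ∅.
There is no time when everyone is free.
No common window exists, so the longest block is 0 minutes.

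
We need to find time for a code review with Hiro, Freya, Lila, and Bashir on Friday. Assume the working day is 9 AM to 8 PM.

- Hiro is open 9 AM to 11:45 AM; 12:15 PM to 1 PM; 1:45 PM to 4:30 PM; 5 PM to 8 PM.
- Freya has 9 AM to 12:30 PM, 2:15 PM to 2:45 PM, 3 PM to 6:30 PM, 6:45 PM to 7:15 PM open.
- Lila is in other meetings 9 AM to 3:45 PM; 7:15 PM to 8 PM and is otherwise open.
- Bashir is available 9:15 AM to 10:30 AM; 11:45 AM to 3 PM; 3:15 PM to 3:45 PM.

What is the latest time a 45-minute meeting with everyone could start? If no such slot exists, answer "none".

none

Hiro free: 09:00-11:45, 12:15-13:00, 13:45-16:30, 17:00-20:00.
Freya free: 09:00-12:30, 14:15-14:45, 15:00-18:30, 18:45-19:15.
Lila free: 15:45-19:15 (invert busy blocks within the working day).
Bashir free: 09:15-10:30, 11:45-15:00, 15:15-15:45.
Hiro ∩ Freya: 09:00-11:45, 12:15-12:30, 14:15-14:45, 15:00-16:30, 17:00-18:30, 18:45-19:15.
Hiro ∩ Freya ∩ Lila: 15:45-16:30, 17:00-18:30, 18:45-19:15.
Hiro ∩ Freya ∩ Lila ∩ Bashir: ∅.
There is no time when everyone is free.
No common window is at least 45 minutes long.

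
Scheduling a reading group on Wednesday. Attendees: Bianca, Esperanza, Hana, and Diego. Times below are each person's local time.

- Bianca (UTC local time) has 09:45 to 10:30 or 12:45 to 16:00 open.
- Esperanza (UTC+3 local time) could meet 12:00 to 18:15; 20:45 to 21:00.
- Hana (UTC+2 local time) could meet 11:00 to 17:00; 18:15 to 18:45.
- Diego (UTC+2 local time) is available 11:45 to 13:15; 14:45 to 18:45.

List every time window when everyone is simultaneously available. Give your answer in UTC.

Bianca in UTC: 09:45-10:30, 12:45-16:00.
Esperanza in UTC: 09:00-15:15, 17:45-18:00 (subtract 3h to convert from UTC+3).
Hana in UTC: 09:00-15:00, 16:15-16:45 (subtract 2h to convert from UTC+2).
Diego in UTC: 09:45-11:15, 12:45-16:45 (subtract 2h to convert from UTC+2).
Bianca ∩ Esperanza: 09:45-10:30, 12:45-15:15.
Bianca ∩ Esperanza ∩ Hana: 09:45-10:30, 12:45-15:00.
Bianca ∩ Esperanza ∩ Hana ∩ Diego: 09:45-10:30, 12:45-15:00.
Those are the intersection windows.

09:45-10:30, 12:45-15:00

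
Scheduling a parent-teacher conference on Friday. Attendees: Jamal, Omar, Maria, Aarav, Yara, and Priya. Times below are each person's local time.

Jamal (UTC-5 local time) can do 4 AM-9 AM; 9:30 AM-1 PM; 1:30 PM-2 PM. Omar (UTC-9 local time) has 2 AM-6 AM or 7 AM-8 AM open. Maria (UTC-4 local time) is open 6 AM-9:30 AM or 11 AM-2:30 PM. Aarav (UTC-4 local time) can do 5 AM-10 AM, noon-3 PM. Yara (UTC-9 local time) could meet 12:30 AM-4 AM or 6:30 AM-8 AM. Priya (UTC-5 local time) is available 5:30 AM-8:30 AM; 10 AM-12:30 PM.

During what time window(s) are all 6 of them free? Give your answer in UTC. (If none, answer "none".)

Jamal in UTC: 09:00-14:00, 14:30-18:00, 18:30-19:00 (add 5h to convert from UTC-5).
Omar in UTC: 11:00-15:00, 16:00-17:00 (add 9h to convert from UTC-9).
Maria in UTC: 10:00-13:30, 15:00-18:30 (add 4h to convert from UTC-4).
Aarav in UTC: 09:00-14:00, 16:00-19:00 (add 4h to convert from UTC-4).
Yara in UTC: 09:30-13:00, 15:30-17:00 (add 9h to convert from UTC-9).
Priya in UTC: 10:30-13:30, 15:00-17:30 (add 5h to convert from UTC-5).
Jamal ∩ Omar: 11:00-14:00, 14:30-15:00, 16:00-17:00.
Jamal ∩ Omar ∩ Maria: 11:00-13:30, 16:00-17:00.
Jamal ∩ Omar ∩ Maria ∩ Aarav: 11:00-13:30, 16:00-17:00.
Jamal ∩ Omar ∩ Maria ∩ Aarav ∩ Yara: 11:00-13:00, 16:00-17:00.
Jamal ∩ Omar ∩ Maria ∩ Aarav ∩ Yara ∩ Priya: 11:00-13:00, 16:00-17:00.
Those are the intersection windows.

11:00-13:00, 16:00-17:00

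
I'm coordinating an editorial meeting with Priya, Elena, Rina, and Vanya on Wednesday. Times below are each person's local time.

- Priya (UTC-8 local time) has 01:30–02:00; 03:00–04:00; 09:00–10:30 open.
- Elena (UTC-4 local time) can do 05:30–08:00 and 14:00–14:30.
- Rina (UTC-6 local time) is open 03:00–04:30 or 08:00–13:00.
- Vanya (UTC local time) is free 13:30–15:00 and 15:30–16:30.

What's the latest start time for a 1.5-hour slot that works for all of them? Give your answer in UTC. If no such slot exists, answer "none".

Priya in UTC: 09:30-10:00, 11:00-12:00, 17:00-18:30 (add 8h to convert from UTC-8).
Elena in UTC: 09:30-12:00, 18:00-18:30 (add 4h to convert from UTC-4).
Rina in UTC: 09:00-10:30, 14:00-19:00 (add 6h to convert from UTC-6).
Vanya in UTC: 13:30-15:00, 15:30-16:30.
Priya ∩ Elena: 09:30-10:00, 11:00-12:00, 18:00-18:30.
Priya ∩ Elena ∩ Rina: 09:30-10:00, 18:00-18:30.
Priya ∩ Elena ∩ Rina ∩ Vanya: ∅.
There is no time when everyone is free.
No common window is at least 90 minutes long.

none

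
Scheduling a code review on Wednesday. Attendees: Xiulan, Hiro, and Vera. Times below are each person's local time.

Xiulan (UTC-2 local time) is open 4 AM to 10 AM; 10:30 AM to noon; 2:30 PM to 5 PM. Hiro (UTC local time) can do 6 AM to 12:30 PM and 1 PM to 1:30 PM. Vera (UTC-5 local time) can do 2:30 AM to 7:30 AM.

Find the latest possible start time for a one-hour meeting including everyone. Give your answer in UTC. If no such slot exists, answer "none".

Xiulan in UTC: 06:00-12:00, 12:30-14:00, 16:30-19:00 (add 2h to convert from UTC-2).
Hiro in UTC: 06:00-12:30, 13:00-13:30.
Vera in UTC: 07:30-12:30 (add 5h to convert from UTC-5).
Xiulan ∩ Hiro: 06:00-12:00, 13:00-13:30.
Xiulan ∩ Hiro ∩ Vera: 07:30-12:00.
The last common window of at least 60 minutes is 07:30-12:00; a 60-minute meeting can start as late as 11:00 and still end by 12:00.

11:00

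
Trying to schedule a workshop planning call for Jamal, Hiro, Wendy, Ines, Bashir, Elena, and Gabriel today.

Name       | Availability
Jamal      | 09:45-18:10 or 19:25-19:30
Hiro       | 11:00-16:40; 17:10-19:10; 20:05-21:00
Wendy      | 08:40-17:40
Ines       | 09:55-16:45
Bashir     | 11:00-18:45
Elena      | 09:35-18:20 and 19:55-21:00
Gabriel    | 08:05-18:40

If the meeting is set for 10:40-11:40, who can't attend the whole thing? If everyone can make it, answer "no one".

Bashir, Hiro

Jamal: free for 10:40-11:40. Hiro: not fully free for 10:40-11:40. Wendy: free for 10:40-11:40. Ines: free for 10:40-11:40. Bashir: not fully free for 10:40-11:40. Elena: free for 10:40-11:40. Gabriel: free for 10:40-11:40.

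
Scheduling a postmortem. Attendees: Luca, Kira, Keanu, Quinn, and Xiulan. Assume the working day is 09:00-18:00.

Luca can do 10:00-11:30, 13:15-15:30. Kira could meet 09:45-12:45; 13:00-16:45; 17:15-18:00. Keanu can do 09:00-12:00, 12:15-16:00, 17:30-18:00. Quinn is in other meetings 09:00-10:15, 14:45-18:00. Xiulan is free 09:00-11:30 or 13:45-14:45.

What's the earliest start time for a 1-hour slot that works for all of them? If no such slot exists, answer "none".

Luca free: 10:00-11:30, 13:15-15:30.
Kira free: 09:45-12:45, 13:00-16:45, 17:15-18:00.
Keanu free: 09:00-12:00, 12:15-16:00, 17:30-18:00.
Quinn free: 10:15-14:45 (invert busy blocks within the working day).
Xiulan free: 09:00-11:30, 13:45-14:45.
Luca ∩ Kira: 10:00-11:30, 13:15-15:30.
Luca ∩ Kira ∩ Keanu: 10:00-11:30, 13:15-15:30.
Luca ∩ Kira ∩ Keanu ∩ Quinn: 10:15-11:30, 13:15-14:45.
Luca ∩ Kira ∩ Keanu ∩ Quinn ∩ Xiulan: 10:15-11:30, 13:45-14:45.
The first common window of at least 60 minutes is 10:15-11:30, so the earliest start is 10:15.

10:15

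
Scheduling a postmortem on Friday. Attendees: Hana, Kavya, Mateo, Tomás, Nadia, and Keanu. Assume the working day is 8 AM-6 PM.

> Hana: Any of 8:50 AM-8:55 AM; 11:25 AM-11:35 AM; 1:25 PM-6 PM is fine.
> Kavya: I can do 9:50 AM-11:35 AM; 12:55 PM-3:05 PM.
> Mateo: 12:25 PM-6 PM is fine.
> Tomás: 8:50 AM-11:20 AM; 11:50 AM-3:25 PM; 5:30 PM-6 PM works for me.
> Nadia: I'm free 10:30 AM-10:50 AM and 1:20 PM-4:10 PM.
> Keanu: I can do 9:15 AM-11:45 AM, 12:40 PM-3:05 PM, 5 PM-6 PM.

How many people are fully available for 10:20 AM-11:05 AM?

3

Kavya, Tomás, and Keanu can make the full 10:20-11:05 slot — that's 3.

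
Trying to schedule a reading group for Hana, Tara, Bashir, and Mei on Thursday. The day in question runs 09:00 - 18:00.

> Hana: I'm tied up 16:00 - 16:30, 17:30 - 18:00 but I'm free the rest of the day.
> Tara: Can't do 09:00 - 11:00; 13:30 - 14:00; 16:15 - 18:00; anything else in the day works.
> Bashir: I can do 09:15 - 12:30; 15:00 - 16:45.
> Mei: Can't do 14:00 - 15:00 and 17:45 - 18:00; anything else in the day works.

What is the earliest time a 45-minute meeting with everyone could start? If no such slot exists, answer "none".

11:00

Hana free: 09:00-16:00, 16:30-17:30 (invert busy blocks within the working day).
Tara free: 11:00-13:30, 14:00-16:15 (invert busy blocks within the working day).
Bashir free: 09:15-12:30, 15:00-16:45.
Mei free: 09:00-14:00, 15:00-17:45 (invert busy blocks within the working day).
Hana ∩ Tara: 11:00-13:30, 14:00-16:00.
Hana ∩ Tara ∩ Bashir: 11:00-12:30, 15:00-16:00.
Hana ∩ Tara ∩ Bashir ∩ Mei: 11:00-12:30, 15:00-16:00.
Those are the intersection windows.
The first common window of at least 45 minutes is 11:00-12:30, so the earliest start is 11:00.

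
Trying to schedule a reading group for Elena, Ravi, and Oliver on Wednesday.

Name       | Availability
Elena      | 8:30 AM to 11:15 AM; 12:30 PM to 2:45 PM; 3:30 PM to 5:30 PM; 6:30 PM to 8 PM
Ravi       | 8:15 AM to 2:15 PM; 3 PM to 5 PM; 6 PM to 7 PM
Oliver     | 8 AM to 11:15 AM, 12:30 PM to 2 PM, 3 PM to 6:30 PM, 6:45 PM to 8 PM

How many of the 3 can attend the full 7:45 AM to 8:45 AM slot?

nobody can make the full 07:45-08:45 slot — that's 0.

0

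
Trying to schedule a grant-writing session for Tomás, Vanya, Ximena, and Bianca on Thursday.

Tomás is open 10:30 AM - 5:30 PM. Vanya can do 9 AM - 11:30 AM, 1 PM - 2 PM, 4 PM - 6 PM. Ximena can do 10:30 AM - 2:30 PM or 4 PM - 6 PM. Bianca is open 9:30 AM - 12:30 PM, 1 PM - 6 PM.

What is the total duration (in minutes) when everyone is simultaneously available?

210

Tomás ∩ Vanya: 10:30-11:30, 13:00-14:00, 16:00-17:30.
Tomás ∩ Vanya ∩ Ximena: 10:30-11:30, 13:00-14:00, 16:00-17:30.
Tomás ∩ Vanya ∩ Ximena ∩ Bianca: 10:30-11:30, 13:00-14:00, 16:00-17:30.
So the common availability across everyone is 10:30-11:30, 13:00-14:00, 16:00-17:30.
Summing the common windows: 60 + 60 + 90 = 210 minutes.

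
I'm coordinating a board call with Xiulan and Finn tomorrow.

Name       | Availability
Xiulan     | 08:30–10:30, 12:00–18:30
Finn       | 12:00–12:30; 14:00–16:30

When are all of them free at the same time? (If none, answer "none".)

Xiulan ∩ Finn: 12:00-12:30, 14:00-16:30.

12:00-12:30, 14:00-16:30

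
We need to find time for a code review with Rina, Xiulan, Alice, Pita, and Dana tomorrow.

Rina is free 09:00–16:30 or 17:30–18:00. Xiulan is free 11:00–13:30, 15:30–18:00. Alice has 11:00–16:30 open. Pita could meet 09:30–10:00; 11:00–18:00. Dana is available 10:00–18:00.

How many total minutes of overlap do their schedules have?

Rina ∩ Xiulan: 11:00-13:30, 15:30-16:30, 17:30-18:00.
Rina ∩ Xiulan ∩ Alice: 11:00-13:30, 15:30-16:30.
Rina ∩ Xiulan ∩ Alice ∩ Pita: 11:00-13:30, 15:30-16:30.
Rina ∩ Xiulan ∩ Alice ∩ Pita ∩ Dana: 11:00-13:30, 15:30-16:30.
Summing the common windows: 150 + 60 = 210 minutes.

210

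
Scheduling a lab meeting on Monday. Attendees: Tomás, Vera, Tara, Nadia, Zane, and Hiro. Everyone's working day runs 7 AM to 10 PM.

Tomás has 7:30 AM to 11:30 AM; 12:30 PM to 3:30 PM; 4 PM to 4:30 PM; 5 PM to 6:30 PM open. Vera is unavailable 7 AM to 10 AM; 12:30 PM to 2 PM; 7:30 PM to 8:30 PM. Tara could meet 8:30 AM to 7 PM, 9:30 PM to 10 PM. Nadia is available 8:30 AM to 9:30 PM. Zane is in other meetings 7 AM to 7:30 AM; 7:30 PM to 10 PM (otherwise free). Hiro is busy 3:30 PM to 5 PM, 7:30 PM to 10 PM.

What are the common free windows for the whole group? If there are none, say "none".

Tomás free: 07:30-11:30, 12:30-15:30, 16:00-16:30, 17:00-18:30.
Vera free: 10:00-12:30, 14:00-19:30, 20:30-22:00 (invert busy blocks within the working day).
Tara free: 08:30-19:00, 21:30-22:00.
Nadia free: 08:30-21:30.
Zane free: 07:30-19:30 (invert busy blocks within the working day).
Hiro free: 07:00-15:30, 17:00-19:30 (invert busy blocks within the working day).
Tomás ∩ Vera: 10:00-11:30, 14:00-15:30, 16:00-16:30, 17:00-18:30.
Tomás ∩ Vera ∩ Tara: 10:00-11:30, 14:00-15:30, 16:00-16:30, 17:00-18:30.
Tomás ∩ Vera ∩ Tara ∩ Nadia: 10:00-11:30, 14:00-15:30, 16:00-16:30, 17:00-18:30.
Tomás ∩ Vera ∩ Tara ∩ Nadia ∩ Zane: 10:00-11:30, 14:00-15:30, 16:00-16:30, 17:00-18:30.
Tomás ∩ Vera ∩ Tara ∩ Nadia ∩ Zane ∩ Hiro: 10:00-11:30, 14:00-15:30, 17:00-18:30.
Those are the intersection windows.

10:00-11:30, 14:00-15:30, 17:00-18:30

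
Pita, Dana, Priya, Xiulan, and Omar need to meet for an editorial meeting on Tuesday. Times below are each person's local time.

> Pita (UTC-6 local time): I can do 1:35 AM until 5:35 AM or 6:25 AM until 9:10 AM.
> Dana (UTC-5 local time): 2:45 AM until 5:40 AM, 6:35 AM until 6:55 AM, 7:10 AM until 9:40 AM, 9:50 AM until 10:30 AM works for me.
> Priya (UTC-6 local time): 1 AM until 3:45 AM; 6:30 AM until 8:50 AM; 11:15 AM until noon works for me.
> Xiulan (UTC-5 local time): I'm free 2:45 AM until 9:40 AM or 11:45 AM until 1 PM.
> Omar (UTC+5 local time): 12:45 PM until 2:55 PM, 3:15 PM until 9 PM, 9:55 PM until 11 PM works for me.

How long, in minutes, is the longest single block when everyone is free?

Pita in UTC: 07:35-11:35, 12:25-15:10 (add 6h to convert from UTC-6).
Dana in UTC: 07:45-10:40, 11:35-11:55, 12:10-14:40, 14:50-15:30 (add 5h to convert from UTC-5).
Priya in UTC: 07:00-09:45, 12:30-14:50, 17:15-18:00 (add 6h to convert from UTC-6).
Xiulan in UTC: 07:45-14:40, 16:45-18:00 (add 5h to convert from UTC-5).
Omar in UTC: 07:45-09:55, 10:15-16:00, 16:55-18:00 (subtract 5h to convert from UTC+5).
Pita ∩ Dana: 07:45-10:40, 12:25-14:40, 14:50-15:10.
Pita ∩ Dana ∩ Priya: 07:45-09:45, 12:30-14:40.
Pita ∩ Dana ∩ Priya ∩ Xiulan: 07:45-09:45, 12:30-14:40.
Pita ∩ Dana ∩ Priya ∩ Xiulan ∩ Omar: 07:45-09:45, 12:30-14:40.
The longest is 12:30-14:40 at 130 minutes.

130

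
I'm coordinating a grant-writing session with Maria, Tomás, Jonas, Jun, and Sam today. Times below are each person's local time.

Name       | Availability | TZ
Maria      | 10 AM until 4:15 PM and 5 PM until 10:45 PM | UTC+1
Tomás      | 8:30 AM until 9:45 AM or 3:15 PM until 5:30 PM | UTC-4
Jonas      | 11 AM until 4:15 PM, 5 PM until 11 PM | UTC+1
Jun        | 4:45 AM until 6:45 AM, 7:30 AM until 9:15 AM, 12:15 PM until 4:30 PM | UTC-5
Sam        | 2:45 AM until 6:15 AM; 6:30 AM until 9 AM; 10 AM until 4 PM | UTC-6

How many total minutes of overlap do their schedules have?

210

Maria in UTC: 09:00-15:15, 16:00-21:45 (subtract 1h to convert from UTC+1).
Tomás in UTC: 12:30-13:45, 19:15-21:30 (add 4h to convert from UTC-4).
Jonas in UTC: 10:00-15:15, 16:00-22:00 (subtract 1h to convert from UTC+1).
Jun in UTC: 09:45-11:45, 12:30-14:15, 17:15-21:30 (add 5h to convert from UTC-5).
Sam in UTC: 08:45-12:15, 12:30-15:00, 16:00-22:00 (add 6h to convert from UTC-6).
Maria ∩ Tomás: 12:30-13:45, 19:15-21:30.
Maria ∩ Tomás ∩ Jonas: 12:30-13:45, 19:15-21:30.
Maria ∩ Tomás ∩ Jonas ∩ Jun: 12:30-13:45, 19:15-21:30.
Maria ∩ Tomás ∩ Jonas ∩ Jun ∩ Sam: 12:30-13:45, 19:15-21:30.
So the common availability across everyone is 12:30-13:45, 19:15-21:30.
Summing the common windows: 75 + 135 = 210 minutes.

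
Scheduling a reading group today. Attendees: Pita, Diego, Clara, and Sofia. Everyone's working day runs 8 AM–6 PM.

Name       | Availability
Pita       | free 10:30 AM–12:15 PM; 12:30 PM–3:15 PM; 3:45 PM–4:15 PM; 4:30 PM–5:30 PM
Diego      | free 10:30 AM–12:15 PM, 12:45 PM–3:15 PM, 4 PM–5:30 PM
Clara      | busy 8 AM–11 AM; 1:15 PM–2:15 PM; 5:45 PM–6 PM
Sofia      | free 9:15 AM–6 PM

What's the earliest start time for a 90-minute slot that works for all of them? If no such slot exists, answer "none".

Pita free: 10:30-12:15, 12:30-15:15, 15:45-16:15, 16:30-17:30.
Diego free: 10:30-12:15, 12:45-15:15, 16:00-17:30.
Clara free: 11:00-13:15, 14:15-17:45 (invert busy blocks within the working day).
Sofia free: 09:15-18:00.
Pita ∩ Diego: 10:30-12:15, 12:45-15:15, 16:00-16:15, 16:30-17:30.
Pita ∩ Diego ∩ Clara: 11:00-12:15, 12:45-13:15, 14:15-15:15, 16:00-16:15, 16:30-17:30.
Pita ∩ Diego ∩ Clara ∩ Sofia: 11:00-12:15, 12:45-13:15, 14:15-15:15, 16:00-16:15, 16:30-17:30.
No common window is at least 90 minutes long.

none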